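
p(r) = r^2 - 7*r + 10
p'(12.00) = 17.00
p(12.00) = 70.00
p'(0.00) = -7.00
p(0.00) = 10.00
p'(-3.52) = -14.04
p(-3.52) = 47.03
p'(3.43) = -0.14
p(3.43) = -2.25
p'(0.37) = -6.26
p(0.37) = 7.55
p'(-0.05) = -7.10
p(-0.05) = 10.35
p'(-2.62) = -12.24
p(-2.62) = 35.20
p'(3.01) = -0.98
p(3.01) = -2.01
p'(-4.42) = -15.84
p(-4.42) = 60.48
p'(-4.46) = -15.92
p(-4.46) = 61.11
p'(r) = 2*r - 7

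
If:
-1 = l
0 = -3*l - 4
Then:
No Solution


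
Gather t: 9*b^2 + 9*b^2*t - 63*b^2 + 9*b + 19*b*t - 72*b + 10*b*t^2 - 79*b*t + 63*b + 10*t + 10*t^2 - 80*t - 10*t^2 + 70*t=-54*b^2 + 10*b*t^2 + t*(9*b^2 - 60*b)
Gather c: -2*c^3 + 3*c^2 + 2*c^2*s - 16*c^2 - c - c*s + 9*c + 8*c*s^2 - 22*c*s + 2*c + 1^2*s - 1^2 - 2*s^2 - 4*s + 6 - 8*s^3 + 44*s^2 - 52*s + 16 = -2*c^3 + c^2*(2*s - 13) + c*(8*s^2 - 23*s + 10) - 8*s^3 + 42*s^2 - 55*s + 21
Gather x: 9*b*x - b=9*b*x - b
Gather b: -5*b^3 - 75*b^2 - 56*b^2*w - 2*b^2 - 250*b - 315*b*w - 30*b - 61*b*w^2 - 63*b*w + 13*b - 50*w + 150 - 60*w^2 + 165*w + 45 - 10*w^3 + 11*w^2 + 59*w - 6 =-5*b^3 + b^2*(-56*w - 77) + b*(-61*w^2 - 378*w - 267) - 10*w^3 - 49*w^2 + 174*w + 189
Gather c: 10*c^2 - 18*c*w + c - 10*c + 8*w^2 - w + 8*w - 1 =10*c^2 + c*(-18*w - 9) + 8*w^2 + 7*w - 1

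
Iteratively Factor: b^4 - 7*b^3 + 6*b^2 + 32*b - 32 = (b + 2)*(b^3 - 9*b^2 + 24*b - 16) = (b - 4)*(b + 2)*(b^2 - 5*b + 4) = (b - 4)*(b - 1)*(b + 2)*(b - 4)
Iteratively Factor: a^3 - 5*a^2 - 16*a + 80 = (a - 5)*(a^2 - 16) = (a - 5)*(a + 4)*(a - 4)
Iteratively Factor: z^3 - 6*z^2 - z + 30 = (z + 2)*(z^2 - 8*z + 15) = (z - 5)*(z + 2)*(z - 3)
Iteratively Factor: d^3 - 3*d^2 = (d)*(d^2 - 3*d) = d^2*(d - 3)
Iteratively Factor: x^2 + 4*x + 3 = (x + 1)*(x + 3)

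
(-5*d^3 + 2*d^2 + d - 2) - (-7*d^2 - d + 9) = -5*d^3 + 9*d^2 + 2*d - 11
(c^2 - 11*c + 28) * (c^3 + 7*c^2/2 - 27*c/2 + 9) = c^5 - 15*c^4/2 - 24*c^3 + 511*c^2/2 - 477*c + 252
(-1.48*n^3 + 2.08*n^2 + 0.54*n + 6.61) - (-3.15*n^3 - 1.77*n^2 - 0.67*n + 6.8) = 1.67*n^3 + 3.85*n^2 + 1.21*n - 0.19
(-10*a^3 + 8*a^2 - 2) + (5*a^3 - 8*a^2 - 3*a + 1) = -5*a^3 - 3*a - 1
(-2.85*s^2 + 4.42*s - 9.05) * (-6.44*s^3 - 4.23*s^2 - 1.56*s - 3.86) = 18.354*s^5 - 16.4093*s^4 + 44.0314*s^3 + 42.3873*s^2 - 2.9432*s + 34.933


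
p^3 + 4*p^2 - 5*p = p*(p - 1)*(p + 5)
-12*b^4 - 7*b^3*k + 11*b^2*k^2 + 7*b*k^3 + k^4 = (-b + k)*(b + k)*(3*b + k)*(4*b + k)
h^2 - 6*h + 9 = (h - 3)^2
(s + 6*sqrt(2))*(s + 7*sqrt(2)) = s^2 + 13*sqrt(2)*s + 84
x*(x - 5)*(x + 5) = x^3 - 25*x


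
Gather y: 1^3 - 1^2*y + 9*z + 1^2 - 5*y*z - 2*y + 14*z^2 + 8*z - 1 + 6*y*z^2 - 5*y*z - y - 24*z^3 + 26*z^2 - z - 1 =y*(6*z^2 - 10*z - 4) - 24*z^3 + 40*z^2 + 16*z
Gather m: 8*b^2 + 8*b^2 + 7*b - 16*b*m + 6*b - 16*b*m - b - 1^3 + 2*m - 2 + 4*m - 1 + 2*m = 16*b^2 + 12*b + m*(8 - 32*b) - 4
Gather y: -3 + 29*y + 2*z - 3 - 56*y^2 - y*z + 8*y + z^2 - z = -56*y^2 + y*(37 - z) + z^2 + z - 6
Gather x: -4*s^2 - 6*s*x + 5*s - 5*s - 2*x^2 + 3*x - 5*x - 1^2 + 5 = -4*s^2 - 2*x^2 + x*(-6*s - 2) + 4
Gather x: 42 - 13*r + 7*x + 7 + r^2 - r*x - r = r^2 - 14*r + x*(7 - r) + 49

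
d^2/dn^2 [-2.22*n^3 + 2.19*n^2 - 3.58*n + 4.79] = 4.38 - 13.32*n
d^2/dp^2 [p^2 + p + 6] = 2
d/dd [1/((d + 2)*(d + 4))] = 2*(-d - 3)/(d^4 + 12*d^3 + 52*d^2 + 96*d + 64)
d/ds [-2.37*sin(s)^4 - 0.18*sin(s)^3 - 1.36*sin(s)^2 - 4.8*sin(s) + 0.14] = (-9.83*sin(s) + 2.37*sin(3*s) + 0.27*cos(2*s) - 5.07)*cos(s)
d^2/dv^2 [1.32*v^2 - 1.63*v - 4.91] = 2.64000000000000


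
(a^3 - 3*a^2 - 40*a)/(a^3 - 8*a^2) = (a + 5)/a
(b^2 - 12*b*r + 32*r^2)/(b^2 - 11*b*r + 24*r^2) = (-b + 4*r)/(-b + 3*r)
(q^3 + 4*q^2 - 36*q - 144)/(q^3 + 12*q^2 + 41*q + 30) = (q^2 - 2*q - 24)/(q^2 + 6*q + 5)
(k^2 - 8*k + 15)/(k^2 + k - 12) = (k - 5)/(k + 4)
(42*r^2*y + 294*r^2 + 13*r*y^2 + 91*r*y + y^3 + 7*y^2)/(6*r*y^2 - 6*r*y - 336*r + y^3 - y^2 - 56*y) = (7*r + y)/(y - 8)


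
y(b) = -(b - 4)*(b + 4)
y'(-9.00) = 18.00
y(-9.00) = -65.00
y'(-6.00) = 12.00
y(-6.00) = -20.00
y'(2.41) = -4.82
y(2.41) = 10.19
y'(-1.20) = 2.40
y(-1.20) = 14.56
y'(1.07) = -2.14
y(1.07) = 14.86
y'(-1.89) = 3.78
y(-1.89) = 12.43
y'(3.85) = -7.70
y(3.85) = 1.18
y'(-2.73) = 5.46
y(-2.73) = 8.55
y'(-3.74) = 7.48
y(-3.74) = 2.01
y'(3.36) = -6.72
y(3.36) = 4.71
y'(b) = -2*b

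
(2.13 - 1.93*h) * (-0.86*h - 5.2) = 1.6598*h^2 + 8.2042*h - 11.076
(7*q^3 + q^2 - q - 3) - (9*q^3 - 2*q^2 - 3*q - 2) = -2*q^3 + 3*q^2 + 2*q - 1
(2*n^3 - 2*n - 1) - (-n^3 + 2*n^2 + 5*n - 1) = 3*n^3 - 2*n^2 - 7*n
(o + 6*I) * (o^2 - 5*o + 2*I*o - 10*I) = o^3 - 5*o^2 + 8*I*o^2 - 12*o - 40*I*o + 60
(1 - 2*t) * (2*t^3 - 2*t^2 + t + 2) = -4*t^4 + 6*t^3 - 4*t^2 - 3*t + 2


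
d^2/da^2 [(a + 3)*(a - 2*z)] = 2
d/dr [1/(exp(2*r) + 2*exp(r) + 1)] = -2*(exp(r) + 1)*exp(r)/(exp(2*r) + 2*exp(r) + 1)^2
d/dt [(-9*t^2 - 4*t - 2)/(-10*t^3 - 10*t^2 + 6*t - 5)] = 2*(-45*t^4 - 40*t^3 - 77*t^2 + 25*t + 16)/(100*t^6 + 200*t^5 - 20*t^4 - 20*t^3 + 136*t^2 - 60*t + 25)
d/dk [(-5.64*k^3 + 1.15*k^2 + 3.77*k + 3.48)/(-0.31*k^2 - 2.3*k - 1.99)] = (1.7484*k^4 + 25.944*k^3 + 32.1945*k^2 - 2.4194*k + 0.5017)/(0.0961*k^4 + 1.426*k^3 + 6.5238*k^2 + 9.154*k + 3.9601)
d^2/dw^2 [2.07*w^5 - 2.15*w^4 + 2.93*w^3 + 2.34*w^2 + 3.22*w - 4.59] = 41.4*w^3 - 25.8*w^2 + 17.58*w + 4.68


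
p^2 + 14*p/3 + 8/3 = (p + 2/3)*(p + 4)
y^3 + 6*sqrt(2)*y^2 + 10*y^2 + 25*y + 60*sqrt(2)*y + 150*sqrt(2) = (y + 5)^2*(y + 6*sqrt(2))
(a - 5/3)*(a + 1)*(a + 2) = a^3 + 4*a^2/3 - 3*a - 10/3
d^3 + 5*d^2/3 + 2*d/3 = d*(d + 2/3)*(d + 1)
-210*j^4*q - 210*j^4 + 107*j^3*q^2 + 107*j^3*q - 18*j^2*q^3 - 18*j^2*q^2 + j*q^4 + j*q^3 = (-7*j + q)*(-6*j + q)*(-5*j + q)*(j*q + j)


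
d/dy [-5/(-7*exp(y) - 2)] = -35*exp(y)/(7*exp(y) + 2)^2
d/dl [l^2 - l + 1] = 2*l - 1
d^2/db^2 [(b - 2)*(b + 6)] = 2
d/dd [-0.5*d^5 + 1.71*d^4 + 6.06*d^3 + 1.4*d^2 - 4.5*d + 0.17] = -2.5*d^4 + 6.84*d^3 + 18.18*d^2 + 2.8*d - 4.5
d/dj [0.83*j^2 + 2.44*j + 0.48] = 1.66*j + 2.44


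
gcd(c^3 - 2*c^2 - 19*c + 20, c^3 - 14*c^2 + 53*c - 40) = c^2 - 6*c + 5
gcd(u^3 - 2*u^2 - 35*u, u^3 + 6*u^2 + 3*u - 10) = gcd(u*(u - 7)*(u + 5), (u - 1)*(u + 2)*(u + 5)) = u + 5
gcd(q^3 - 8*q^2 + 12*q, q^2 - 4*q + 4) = q - 2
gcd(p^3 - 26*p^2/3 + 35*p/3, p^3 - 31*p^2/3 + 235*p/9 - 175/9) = p^2 - 26*p/3 + 35/3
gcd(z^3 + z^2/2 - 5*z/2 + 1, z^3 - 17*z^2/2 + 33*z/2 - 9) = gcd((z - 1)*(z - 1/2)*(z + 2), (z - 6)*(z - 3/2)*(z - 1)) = z - 1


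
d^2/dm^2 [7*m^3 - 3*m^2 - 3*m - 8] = 42*m - 6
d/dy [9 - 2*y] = -2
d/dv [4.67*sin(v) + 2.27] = 4.67*cos(v)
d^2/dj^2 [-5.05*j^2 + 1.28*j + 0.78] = -10.1000000000000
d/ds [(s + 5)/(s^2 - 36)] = (s^2 - 2*s*(s + 5) - 36)/(s^2 - 36)^2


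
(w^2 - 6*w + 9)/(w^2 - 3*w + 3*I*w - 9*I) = (w - 3)/(w + 3*I)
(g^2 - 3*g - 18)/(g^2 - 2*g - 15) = (g - 6)/(g - 5)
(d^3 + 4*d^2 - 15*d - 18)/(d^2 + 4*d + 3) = (d^2 + 3*d - 18)/(d + 3)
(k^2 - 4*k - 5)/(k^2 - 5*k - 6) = (k - 5)/(k - 6)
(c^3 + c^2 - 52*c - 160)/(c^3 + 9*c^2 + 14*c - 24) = (c^2 - 3*c - 40)/(c^2 + 5*c - 6)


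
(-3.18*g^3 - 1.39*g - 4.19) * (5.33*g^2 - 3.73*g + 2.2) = -16.9494*g^5 + 11.8614*g^4 - 14.4047*g^3 - 17.148*g^2 + 12.5707*g - 9.218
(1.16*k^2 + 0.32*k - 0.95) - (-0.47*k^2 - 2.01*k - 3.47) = 1.63*k^2 + 2.33*k + 2.52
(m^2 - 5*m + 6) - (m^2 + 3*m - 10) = 16 - 8*m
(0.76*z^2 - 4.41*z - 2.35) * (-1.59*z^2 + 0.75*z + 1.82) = -1.2084*z^4 + 7.5819*z^3 + 1.8122*z^2 - 9.7887*z - 4.277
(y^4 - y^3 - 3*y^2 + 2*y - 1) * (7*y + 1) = 7*y^5 - 6*y^4 - 22*y^3 + 11*y^2 - 5*y - 1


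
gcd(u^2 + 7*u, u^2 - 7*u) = u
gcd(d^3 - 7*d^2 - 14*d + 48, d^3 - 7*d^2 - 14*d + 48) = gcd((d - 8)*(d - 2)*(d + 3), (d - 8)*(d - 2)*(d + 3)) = d^3 - 7*d^2 - 14*d + 48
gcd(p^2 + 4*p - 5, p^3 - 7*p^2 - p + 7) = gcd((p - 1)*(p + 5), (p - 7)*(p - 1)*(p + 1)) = p - 1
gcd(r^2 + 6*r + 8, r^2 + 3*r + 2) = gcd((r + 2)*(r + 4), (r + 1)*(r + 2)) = r + 2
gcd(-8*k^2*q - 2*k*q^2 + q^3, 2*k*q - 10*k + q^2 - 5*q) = 2*k + q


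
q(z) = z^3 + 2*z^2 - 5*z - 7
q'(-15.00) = 610.00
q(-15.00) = -2857.00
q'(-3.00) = 10.00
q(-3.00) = -1.00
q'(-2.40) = 2.68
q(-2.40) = 2.70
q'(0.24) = -3.87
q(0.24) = -8.07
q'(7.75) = 206.19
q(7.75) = 539.86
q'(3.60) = 48.28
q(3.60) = 47.58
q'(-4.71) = 42.71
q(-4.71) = -43.57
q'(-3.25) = 13.69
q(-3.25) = -3.95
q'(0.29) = -3.59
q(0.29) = -8.26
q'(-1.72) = -3.00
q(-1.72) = 2.43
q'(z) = 3*z^2 + 4*z - 5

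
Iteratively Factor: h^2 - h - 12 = (h - 4)*(h + 3)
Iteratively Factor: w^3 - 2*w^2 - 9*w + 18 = (w - 3)*(w^2 + w - 6) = (w - 3)*(w + 3)*(w - 2)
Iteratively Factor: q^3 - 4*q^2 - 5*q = (q - 5)*(q^2 + q) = q*(q - 5)*(q + 1)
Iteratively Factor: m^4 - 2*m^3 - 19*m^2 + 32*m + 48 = (m - 4)*(m^3 + 2*m^2 - 11*m - 12) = (m - 4)*(m + 1)*(m^2 + m - 12) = (m - 4)*(m + 1)*(m + 4)*(m - 3)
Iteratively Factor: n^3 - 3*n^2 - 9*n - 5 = (n + 1)*(n^2 - 4*n - 5) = (n - 5)*(n + 1)*(n + 1)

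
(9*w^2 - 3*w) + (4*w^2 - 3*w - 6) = 13*w^2 - 6*w - 6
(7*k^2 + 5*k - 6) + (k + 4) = 7*k^2 + 6*k - 2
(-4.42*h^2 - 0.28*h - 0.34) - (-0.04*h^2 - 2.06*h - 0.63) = -4.38*h^2 + 1.78*h + 0.29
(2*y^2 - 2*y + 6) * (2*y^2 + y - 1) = 4*y^4 - 2*y^3 + 8*y^2 + 8*y - 6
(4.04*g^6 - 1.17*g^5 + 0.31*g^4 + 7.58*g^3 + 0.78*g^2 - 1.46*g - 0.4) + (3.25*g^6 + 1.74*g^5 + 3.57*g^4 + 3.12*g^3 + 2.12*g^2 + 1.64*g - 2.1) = 7.29*g^6 + 0.57*g^5 + 3.88*g^4 + 10.7*g^3 + 2.9*g^2 + 0.18*g - 2.5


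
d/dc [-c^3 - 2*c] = -3*c^2 - 2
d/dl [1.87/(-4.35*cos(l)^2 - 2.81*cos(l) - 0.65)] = -(16.269*cos(l) + 5.2547)*sin(l)/(4.35*cos(l)^2 + 2.81*cos(l) + 0.65)^2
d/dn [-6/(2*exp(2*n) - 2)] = 3/(2*sinh(n)^2)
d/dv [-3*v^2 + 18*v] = 18 - 6*v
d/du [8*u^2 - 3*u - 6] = 16*u - 3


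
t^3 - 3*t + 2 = (t - 1)^2*(t + 2)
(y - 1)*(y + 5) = y^2 + 4*y - 5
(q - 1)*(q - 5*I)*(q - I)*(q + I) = q^4 - q^3 - 5*I*q^3 + q^2 + 5*I*q^2 - q - 5*I*q + 5*I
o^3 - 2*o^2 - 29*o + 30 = (o - 6)*(o - 1)*(o + 5)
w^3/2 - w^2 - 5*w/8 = w*(w/2 + 1/4)*(w - 5/2)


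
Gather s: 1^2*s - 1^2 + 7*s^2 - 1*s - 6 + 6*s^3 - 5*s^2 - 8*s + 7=6*s^3 + 2*s^2 - 8*s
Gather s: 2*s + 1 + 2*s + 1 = 4*s + 2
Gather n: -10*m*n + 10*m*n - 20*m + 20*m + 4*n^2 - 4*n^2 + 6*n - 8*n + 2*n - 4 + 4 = 0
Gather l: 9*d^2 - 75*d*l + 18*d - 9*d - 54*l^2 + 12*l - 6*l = 9*d^2 + 9*d - 54*l^2 + l*(6 - 75*d)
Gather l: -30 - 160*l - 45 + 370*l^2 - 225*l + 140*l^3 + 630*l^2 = 140*l^3 + 1000*l^2 - 385*l - 75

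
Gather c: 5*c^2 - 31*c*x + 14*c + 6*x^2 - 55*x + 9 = 5*c^2 + c*(14 - 31*x) + 6*x^2 - 55*x + 9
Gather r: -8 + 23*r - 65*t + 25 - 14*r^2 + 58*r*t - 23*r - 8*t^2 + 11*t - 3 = -14*r^2 + 58*r*t - 8*t^2 - 54*t + 14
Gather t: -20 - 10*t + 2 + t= -9*t - 18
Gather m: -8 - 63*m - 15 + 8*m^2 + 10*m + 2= 8*m^2 - 53*m - 21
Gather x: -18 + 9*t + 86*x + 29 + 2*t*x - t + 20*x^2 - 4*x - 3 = 8*t + 20*x^2 + x*(2*t + 82) + 8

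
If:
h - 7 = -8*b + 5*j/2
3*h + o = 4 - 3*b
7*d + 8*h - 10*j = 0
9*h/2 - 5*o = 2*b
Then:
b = 12/13 - o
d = -104*o/21 - 4/273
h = 2*o/3 + 16/39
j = 62/195 - 44*o/15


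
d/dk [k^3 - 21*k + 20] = 3*k^2 - 21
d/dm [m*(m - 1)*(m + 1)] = 3*m^2 - 1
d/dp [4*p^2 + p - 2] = 8*p + 1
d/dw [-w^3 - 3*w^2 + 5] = 3*w*(-w - 2)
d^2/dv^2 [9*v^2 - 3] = 18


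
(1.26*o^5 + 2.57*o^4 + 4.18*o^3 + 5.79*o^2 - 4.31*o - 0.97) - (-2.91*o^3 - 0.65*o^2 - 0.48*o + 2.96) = 1.26*o^5 + 2.57*o^4 + 7.09*o^3 + 6.44*o^2 - 3.83*o - 3.93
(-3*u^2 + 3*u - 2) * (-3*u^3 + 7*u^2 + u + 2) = 9*u^5 - 30*u^4 + 24*u^3 - 17*u^2 + 4*u - 4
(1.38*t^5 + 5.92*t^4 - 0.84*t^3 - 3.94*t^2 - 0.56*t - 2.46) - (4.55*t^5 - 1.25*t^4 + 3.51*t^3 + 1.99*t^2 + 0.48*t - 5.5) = -3.17*t^5 + 7.17*t^4 - 4.35*t^3 - 5.93*t^2 - 1.04*t + 3.04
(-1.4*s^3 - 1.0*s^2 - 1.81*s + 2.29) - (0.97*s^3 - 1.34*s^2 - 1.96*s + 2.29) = -2.37*s^3 + 0.34*s^2 + 0.15*s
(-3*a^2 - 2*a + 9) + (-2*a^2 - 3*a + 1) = -5*a^2 - 5*a + 10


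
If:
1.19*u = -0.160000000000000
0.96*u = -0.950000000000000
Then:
No Solution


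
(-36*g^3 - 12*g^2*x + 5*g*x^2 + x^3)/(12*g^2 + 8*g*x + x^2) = -3*g + x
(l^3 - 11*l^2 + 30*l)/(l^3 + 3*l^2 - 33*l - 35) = l*(l - 6)/(l^2 + 8*l + 7)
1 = 1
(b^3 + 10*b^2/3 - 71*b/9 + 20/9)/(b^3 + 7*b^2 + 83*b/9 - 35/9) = (3*b - 4)/(3*b + 7)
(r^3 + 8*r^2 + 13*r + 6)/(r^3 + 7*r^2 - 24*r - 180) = (r^2 + 2*r + 1)/(r^2 + r - 30)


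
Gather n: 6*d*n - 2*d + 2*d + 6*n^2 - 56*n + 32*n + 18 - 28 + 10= 6*n^2 + n*(6*d - 24)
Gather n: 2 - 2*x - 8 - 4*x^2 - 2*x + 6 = -4*x^2 - 4*x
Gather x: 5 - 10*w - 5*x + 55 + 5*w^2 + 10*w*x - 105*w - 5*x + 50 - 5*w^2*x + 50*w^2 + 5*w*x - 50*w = 55*w^2 - 165*w + x*(-5*w^2 + 15*w - 10) + 110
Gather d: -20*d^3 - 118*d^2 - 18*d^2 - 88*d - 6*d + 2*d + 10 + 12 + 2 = -20*d^3 - 136*d^2 - 92*d + 24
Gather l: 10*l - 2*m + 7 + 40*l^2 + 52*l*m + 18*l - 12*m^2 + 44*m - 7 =40*l^2 + l*(52*m + 28) - 12*m^2 + 42*m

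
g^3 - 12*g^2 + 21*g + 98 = (g - 7)^2*(g + 2)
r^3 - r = r*(r - 1)*(r + 1)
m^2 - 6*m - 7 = (m - 7)*(m + 1)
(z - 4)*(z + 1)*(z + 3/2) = z^3 - 3*z^2/2 - 17*z/2 - 6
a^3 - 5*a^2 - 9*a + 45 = (a - 5)*(a - 3)*(a + 3)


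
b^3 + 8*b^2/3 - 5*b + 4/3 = (b - 1)*(b - 1/3)*(b + 4)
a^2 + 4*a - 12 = (a - 2)*(a + 6)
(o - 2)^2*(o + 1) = o^3 - 3*o^2 + 4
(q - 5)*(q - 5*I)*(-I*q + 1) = -I*q^3 - 4*q^2 + 5*I*q^2 + 20*q - 5*I*q + 25*I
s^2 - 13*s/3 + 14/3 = (s - 7/3)*(s - 2)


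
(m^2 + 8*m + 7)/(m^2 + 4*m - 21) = (m + 1)/(m - 3)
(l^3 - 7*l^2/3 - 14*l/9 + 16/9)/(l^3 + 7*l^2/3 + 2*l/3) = (9*l^3 - 21*l^2 - 14*l + 16)/(3*l*(3*l^2 + 7*l + 2))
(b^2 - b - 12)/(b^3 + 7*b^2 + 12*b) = (b - 4)/(b*(b + 4))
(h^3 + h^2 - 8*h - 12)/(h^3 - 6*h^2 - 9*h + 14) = (h^2 - h - 6)/(h^2 - 8*h + 7)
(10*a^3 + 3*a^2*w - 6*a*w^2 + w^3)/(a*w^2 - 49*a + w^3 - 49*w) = (10*a^2 - 7*a*w + w^2)/(w^2 - 49)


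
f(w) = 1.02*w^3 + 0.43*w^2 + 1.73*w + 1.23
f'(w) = 3.06*w^2 + 0.86*w + 1.73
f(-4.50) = -90.80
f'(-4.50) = 59.82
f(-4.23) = -75.59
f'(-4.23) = 52.84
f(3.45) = 54.20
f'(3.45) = 41.12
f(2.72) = 29.64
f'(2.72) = 26.71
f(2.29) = 19.70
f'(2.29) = 19.75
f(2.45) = 23.05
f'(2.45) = 22.20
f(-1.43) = -3.35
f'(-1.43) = 6.76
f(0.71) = 3.04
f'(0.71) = 3.88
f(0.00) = 1.23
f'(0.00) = 1.73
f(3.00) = 37.83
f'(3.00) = 31.85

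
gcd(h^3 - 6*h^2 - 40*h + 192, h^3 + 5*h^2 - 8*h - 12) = h + 6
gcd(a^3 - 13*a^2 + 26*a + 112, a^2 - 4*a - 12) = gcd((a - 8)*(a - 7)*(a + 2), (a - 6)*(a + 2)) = a + 2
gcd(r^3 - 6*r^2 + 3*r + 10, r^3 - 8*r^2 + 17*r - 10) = r^2 - 7*r + 10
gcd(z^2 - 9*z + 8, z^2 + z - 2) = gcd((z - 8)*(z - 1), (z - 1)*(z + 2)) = z - 1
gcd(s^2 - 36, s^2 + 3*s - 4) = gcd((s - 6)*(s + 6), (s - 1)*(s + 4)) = 1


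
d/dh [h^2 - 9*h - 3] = 2*h - 9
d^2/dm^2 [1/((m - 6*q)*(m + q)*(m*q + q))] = 2*((m + 1)^2*(m - 6*q)^2 + (m + 1)^2*(m - 6*q)*(m + q) + (m + 1)^2*(m + q)^2 + (m + 1)*(m - 6*q)^2*(m + q) + (m + 1)*(m - 6*q)*(m + q)^2 + (m - 6*q)^2*(m + q)^2)/(q*(m + 1)^3*(m - 6*q)^3*(m + q)^3)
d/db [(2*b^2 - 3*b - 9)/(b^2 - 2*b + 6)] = (-b^2 + 42*b - 36)/(b^4 - 4*b^3 + 16*b^2 - 24*b + 36)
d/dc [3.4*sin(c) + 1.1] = 3.4*cos(c)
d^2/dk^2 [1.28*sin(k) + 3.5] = -1.28*sin(k)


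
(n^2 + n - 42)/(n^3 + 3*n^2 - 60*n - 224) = (n - 6)/(n^2 - 4*n - 32)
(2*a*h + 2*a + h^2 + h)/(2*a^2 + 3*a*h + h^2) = (h + 1)/(a + h)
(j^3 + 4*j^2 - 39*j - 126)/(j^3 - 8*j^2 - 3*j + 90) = (j + 7)/(j - 5)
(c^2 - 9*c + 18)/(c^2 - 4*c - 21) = (-c^2 + 9*c - 18)/(-c^2 + 4*c + 21)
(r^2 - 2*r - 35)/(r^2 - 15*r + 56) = (r + 5)/(r - 8)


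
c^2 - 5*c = c*(c - 5)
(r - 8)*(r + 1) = r^2 - 7*r - 8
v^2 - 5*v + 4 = (v - 4)*(v - 1)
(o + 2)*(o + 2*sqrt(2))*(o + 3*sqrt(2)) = o^3 + 2*o^2 + 5*sqrt(2)*o^2 + 12*o + 10*sqrt(2)*o + 24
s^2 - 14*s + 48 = (s - 8)*(s - 6)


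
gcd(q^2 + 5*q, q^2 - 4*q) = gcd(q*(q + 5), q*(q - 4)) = q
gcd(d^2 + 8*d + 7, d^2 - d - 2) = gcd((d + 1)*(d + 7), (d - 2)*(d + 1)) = d + 1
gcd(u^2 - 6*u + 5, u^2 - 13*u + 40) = u - 5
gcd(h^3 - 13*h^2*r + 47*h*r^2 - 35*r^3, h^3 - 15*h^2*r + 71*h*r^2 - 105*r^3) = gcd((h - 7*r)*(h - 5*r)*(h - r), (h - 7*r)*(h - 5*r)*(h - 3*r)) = h^2 - 12*h*r + 35*r^2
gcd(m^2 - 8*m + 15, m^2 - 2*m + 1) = 1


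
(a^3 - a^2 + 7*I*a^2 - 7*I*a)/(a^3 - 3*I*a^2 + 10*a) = (a^2 - a + 7*I*a - 7*I)/(a^2 - 3*I*a + 10)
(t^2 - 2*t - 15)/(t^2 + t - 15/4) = 4*(t^2 - 2*t - 15)/(4*t^2 + 4*t - 15)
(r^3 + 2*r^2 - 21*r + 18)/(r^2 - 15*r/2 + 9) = 2*(r^3 + 2*r^2 - 21*r + 18)/(2*r^2 - 15*r + 18)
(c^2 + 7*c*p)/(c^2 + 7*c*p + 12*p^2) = c*(c + 7*p)/(c^2 + 7*c*p + 12*p^2)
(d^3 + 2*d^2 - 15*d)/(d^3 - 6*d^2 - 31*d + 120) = d/(d - 8)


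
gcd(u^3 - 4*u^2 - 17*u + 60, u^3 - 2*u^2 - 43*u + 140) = u - 5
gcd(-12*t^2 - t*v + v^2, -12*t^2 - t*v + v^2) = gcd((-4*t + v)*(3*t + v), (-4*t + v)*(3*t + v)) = 12*t^2 + t*v - v^2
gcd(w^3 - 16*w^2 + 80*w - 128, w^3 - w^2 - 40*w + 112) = w^2 - 8*w + 16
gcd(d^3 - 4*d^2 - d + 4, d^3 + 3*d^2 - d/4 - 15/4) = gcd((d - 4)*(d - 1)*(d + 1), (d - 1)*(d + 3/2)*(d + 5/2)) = d - 1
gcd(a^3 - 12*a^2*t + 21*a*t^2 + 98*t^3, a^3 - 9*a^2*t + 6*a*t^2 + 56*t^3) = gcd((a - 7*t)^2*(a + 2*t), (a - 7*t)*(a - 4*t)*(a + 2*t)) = -a^2 + 5*a*t + 14*t^2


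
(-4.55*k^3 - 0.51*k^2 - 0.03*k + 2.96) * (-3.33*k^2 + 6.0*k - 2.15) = 15.1515*k^5 - 25.6017*k^4 + 6.8224*k^3 - 8.9403*k^2 + 17.8245*k - 6.364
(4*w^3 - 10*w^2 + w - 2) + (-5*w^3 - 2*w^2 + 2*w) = -w^3 - 12*w^2 + 3*w - 2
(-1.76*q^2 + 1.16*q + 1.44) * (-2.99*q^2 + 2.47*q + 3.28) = 5.2624*q^4 - 7.8156*q^3 - 7.2132*q^2 + 7.3616*q + 4.7232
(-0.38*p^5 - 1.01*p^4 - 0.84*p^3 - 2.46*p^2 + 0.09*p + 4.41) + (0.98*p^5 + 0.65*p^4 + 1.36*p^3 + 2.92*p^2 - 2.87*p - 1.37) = 0.6*p^5 - 0.36*p^4 + 0.52*p^3 + 0.46*p^2 - 2.78*p + 3.04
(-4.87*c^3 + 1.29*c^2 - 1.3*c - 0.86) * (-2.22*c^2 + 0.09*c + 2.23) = 10.8114*c^5 - 3.3021*c^4 - 7.858*c^3 + 4.6689*c^2 - 2.9764*c - 1.9178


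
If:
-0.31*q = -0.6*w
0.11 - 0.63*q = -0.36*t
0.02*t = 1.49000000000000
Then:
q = 42.75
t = 74.50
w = 22.09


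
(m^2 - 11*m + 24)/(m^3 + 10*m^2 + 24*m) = (m^2 - 11*m + 24)/(m*(m^2 + 10*m + 24))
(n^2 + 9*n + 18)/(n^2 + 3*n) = (n + 6)/n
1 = 1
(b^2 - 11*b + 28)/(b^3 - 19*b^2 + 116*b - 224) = 1/(b - 8)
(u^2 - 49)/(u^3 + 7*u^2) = (u - 7)/u^2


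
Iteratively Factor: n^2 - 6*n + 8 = (n - 2)*(n - 4)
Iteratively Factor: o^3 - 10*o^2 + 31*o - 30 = (o - 5)*(o^2 - 5*o + 6) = (o - 5)*(o - 2)*(o - 3)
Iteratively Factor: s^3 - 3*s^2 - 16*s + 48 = (s + 4)*(s^2 - 7*s + 12) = (s - 4)*(s + 4)*(s - 3)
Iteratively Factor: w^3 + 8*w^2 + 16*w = (w)*(w^2 + 8*w + 16) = w*(w + 4)*(w + 4)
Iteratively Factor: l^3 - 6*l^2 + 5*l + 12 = (l + 1)*(l^2 - 7*l + 12) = (l - 4)*(l + 1)*(l - 3)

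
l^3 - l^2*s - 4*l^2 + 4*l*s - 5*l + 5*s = (l - 5)*(l + 1)*(l - s)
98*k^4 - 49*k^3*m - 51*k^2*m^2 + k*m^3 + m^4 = (-7*k + m)*(-k + m)*(2*k + m)*(7*k + m)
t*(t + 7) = t^2 + 7*t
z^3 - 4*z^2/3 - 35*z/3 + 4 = (z - 4)*(z - 1/3)*(z + 3)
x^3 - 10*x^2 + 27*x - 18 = (x - 6)*(x - 3)*(x - 1)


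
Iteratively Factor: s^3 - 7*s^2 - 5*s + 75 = (s + 3)*(s^2 - 10*s + 25) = (s - 5)*(s + 3)*(s - 5)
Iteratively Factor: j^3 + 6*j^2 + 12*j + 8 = (j + 2)*(j^2 + 4*j + 4) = (j + 2)^2*(j + 2)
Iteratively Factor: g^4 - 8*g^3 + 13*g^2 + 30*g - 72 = (g - 4)*(g^3 - 4*g^2 - 3*g + 18) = (g - 4)*(g - 3)*(g^2 - g - 6) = (g - 4)*(g - 3)*(g + 2)*(g - 3)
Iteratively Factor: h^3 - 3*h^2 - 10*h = (h + 2)*(h^2 - 5*h) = h*(h + 2)*(h - 5)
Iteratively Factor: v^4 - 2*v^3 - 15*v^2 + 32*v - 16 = (v - 4)*(v^3 + 2*v^2 - 7*v + 4) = (v - 4)*(v - 1)*(v^2 + 3*v - 4) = (v - 4)*(v - 1)^2*(v + 4)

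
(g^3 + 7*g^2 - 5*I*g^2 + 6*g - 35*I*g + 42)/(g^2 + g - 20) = (g^3 + g^2*(7 - 5*I) + g*(6 - 35*I) + 42)/(g^2 + g - 20)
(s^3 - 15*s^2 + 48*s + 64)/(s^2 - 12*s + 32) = (s^2 - 7*s - 8)/(s - 4)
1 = 1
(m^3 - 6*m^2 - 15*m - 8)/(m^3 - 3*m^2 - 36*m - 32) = (m + 1)/(m + 4)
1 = 1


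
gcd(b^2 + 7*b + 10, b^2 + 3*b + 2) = b + 2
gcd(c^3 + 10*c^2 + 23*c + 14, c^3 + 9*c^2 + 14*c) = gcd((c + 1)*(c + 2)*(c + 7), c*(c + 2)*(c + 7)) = c^2 + 9*c + 14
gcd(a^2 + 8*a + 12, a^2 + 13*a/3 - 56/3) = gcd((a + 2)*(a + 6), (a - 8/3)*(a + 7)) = 1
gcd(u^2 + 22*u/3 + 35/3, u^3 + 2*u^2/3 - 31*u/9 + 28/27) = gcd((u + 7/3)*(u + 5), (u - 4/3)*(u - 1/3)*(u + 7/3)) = u + 7/3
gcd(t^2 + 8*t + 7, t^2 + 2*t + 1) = t + 1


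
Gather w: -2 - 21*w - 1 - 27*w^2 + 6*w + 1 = -27*w^2 - 15*w - 2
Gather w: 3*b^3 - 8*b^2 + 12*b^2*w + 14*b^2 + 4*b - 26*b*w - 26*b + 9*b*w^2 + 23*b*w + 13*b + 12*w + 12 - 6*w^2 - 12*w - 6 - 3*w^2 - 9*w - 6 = 3*b^3 + 6*b^2 - 9*b + w^2*(9*b - 9) + w*(12*b^2 - 3*b - 9)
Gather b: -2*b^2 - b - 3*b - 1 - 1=-2*b^2 - 4*b - 2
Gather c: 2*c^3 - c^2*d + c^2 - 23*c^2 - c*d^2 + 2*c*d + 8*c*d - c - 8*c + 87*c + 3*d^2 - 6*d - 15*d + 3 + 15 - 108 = 2*c^3 + c^2*(-d - 22) + c*(-d^2 + 10*d + 78) + 3*d^2 - 21*d - 90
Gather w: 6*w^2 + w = 6*w^2 + w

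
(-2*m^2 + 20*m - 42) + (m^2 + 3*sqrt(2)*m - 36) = -m^2 + 3*sqrt(2)*m + 20*m - 78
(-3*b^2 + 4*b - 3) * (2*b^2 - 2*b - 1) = -6*b^4 + 14*b^3 - 11*b^2 + 2*b + 3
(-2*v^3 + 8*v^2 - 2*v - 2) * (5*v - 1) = -10*v^4 + 42*v^3 - 18*v^2 - 8*v + 2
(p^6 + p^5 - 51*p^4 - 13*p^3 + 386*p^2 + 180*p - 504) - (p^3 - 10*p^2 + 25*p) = p^6 + p^5 - 51*p^4 - 14*p^3 + 396*p^2 + 155*p - 504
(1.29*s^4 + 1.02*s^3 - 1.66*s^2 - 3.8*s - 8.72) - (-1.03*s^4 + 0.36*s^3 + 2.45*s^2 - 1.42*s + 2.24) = 2.32*s^4 + 0.66*s^3 - 4.11*s^2 - 2.38*s - 10.96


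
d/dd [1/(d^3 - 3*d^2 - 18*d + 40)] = 3*(-d^2 + 2*d + 6)/(d^3 - 3*d^2 - 18*d + 40)^2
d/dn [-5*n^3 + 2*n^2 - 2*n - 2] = -15*n^2 + 4*n - 2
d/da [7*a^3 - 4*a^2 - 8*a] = 21*a^2 - 8*a - 8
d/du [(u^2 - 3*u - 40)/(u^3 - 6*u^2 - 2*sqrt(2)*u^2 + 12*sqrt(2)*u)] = (u*(2*u - 3)*(u^2 - 6*u - 2*sqrt(2)*u + 12*sqrt(2)) + (-u^2 + 3*u + 40)*(3*u^2 - 12*u - 4*sqrt(2)*u + 12*sqrt(2)))/(u^2*(u^2 - 6*u - 2*sqrt(2)*u + 12*sqrt(2))^2)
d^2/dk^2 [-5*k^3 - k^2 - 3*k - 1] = -30*k - 2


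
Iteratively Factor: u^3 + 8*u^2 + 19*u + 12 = (u + 1)*(u^2 + 7*u + 12) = (u + 1)*(u + 4)*(u + 3)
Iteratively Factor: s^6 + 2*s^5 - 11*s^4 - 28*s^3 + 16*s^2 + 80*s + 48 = (s + 2)*(s^5 - 11*s^3 - 6*s^2 + 28*s + 24) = (s - 3)*(s + 2)*(s^4 + 3*s^3 - 2*s^2 - 12*s - 8) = (s - 3)*(s - 2)*(s + 2)*(s^3 + 5*s^2 + 8*s + 4) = (s - 3)*(s - 2)*(s + 1)*(s + 2)*(s^2 + 4*s + 4) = (s - 3)*(s - 2)*(s + 1)*(s + 2)^2*(s + 2)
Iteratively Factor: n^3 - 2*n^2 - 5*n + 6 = (n - 1)*(n^2 - n - 6) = (n - 3)*(n - 1)*(n + 2)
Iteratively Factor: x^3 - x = (x)*(x^2 - 1) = x*(x + 1)*(x - 1)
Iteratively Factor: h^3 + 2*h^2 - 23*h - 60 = (h + 4)*(h^2 - 2*h - 15) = (h - 5)*(h + 4)*(h + 3)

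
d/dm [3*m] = 3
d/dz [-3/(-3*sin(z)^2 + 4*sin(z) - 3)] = 6*(2 - 3*sin(z))*cos(z)/(3*sin(z)^2 - 4*sin(z) + 3)^2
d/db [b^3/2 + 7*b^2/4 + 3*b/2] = 3*b^2/2 + 7*b/2 + 3/2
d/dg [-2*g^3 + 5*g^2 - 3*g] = -6*g^2 + 10*g - 3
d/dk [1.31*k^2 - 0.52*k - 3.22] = 2.62*k - 0.52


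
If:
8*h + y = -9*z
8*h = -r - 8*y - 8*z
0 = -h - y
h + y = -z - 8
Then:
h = 72/7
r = 64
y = -72/7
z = -8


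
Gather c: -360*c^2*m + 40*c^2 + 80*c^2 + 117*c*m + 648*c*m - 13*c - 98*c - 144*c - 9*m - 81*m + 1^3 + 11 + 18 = c^2*(120 - 360*m) + c*(765*m - 255) - 90*m + 30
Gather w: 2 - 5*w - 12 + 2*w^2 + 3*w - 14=2*w^2 - 2*w - 24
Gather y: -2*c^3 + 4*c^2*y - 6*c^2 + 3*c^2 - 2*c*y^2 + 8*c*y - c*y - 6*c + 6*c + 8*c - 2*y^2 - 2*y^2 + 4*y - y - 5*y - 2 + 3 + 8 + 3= -2*c^3 - 3*c^2 + 8*c + y^2*(-2*c - 4) + y*(4*c^2 + 7*c - 2) + 12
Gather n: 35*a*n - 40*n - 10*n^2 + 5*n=-10*n^2 + n*(35*a - 35)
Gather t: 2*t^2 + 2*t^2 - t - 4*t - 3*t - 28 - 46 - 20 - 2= 4*t^2 - 8*t - 96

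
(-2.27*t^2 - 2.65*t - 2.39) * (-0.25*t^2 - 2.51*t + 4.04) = 0.5675*t^4 + 6.3602*t^3 - 1.9218*t^2 - 4.7071*t - 9.6556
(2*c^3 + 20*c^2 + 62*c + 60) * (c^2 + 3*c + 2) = 2*c^5 + 26*c^4 + 126*c^3 + 286*c^2 + 304*c + 120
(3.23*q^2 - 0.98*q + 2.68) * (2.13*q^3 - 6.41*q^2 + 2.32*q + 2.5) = 6.8799*q^5 - 22.7917*q^4 + 19.4838*q^3 - 11.3774*q^2 + 3.7676*q + 6.7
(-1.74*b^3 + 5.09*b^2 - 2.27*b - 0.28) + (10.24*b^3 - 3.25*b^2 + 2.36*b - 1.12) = 8.5*b^3 + 1.84*b^2 + 0.0899999999999999*b - 1.4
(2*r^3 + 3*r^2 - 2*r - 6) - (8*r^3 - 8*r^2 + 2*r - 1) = -6*r^3 + 11*r^2 - 4*r - 5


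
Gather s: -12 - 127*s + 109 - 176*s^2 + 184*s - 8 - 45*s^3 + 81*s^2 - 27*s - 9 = -45*s^3 - 95*s^2 + 30*s + 80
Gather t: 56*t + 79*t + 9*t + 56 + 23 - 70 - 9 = 144*t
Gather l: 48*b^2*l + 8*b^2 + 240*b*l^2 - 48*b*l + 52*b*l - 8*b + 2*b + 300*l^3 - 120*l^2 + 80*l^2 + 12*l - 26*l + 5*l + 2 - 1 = 8*b^2 - 6*b + 300*l^3 + l^2*(240*b - 40) + l*(48*b^2 + 4*b - 9) + 1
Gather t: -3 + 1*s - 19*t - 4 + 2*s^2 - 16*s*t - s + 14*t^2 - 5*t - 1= 2*s^2 + 14*t^2 + t*(-16*s - 24) - 8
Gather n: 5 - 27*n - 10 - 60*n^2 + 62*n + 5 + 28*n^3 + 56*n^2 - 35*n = 28*n^3 - 4*n^2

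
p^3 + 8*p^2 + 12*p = p*(p + 2)*(p + 6)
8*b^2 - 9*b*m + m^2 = (-8*b + m)*(-b + m)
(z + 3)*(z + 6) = z^2 + 9*z + 18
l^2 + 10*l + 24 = (l + 4)*(l + 6)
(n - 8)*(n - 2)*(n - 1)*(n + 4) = n^4 - 7*n^3 - 18*n^2 + 88*n - 64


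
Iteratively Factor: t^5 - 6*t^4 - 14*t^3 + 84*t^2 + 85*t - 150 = (t - 5)*(t^4 - t^3 - 19*t^2 - 11*t + 30) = (t - 5)*(t + 2)*(t^3 - 3*t^2 - 13*t + 15) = (t - 5)^2*(t + 2)*(t^2 + 2*t - 3) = (t - 5)^2*(t - 1)*(t + 2)*(t + 3)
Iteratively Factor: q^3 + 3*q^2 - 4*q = (q)*(q^2 + 3*q - 4) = q*(q - 1)*(q + 4)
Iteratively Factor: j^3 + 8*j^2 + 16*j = (j)*(j^2 + 8*j + 16) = j*(j + 4)*(j + 4)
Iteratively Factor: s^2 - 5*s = (s - 5)*(s)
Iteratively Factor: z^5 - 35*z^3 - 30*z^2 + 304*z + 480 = (z - 4)*(z^4 + 4*z^3 - 19*z^2 - 106*z - 120) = (z - 5)*(z - 4)*(z^3 + 9*z^2 + 26*z + 24) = (z - 5)*(z - 4)*(z + 2)*(z^2 + 7*z + 12) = (z - 5)*(z - 4)*(z + 2)*(z + 4)*(z + 3)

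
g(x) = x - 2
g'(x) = 1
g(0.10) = -1.90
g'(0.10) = 1.00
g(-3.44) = -5.44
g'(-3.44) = 1.00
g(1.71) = -0.29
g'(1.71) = 1.00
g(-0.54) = -2.54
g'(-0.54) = 1.00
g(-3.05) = -5.05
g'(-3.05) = 1.00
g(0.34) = -1.66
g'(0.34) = 1.00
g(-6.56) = -8.56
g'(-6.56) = 1.00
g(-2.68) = -4.68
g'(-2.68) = 1.00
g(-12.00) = -14.00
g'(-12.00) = 1.00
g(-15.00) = -17.00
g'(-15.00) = 1.00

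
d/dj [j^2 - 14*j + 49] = 2*j - 14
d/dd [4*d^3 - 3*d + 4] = 12*d^2 - 3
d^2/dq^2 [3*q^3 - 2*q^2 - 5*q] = 18*q - 4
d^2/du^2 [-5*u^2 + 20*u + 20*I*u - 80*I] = -10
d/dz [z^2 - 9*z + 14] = 2*z - 9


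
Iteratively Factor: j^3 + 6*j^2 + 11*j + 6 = (j + 2)*(j^2 + 4*j + 3) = (j + 1)*(j + 2)*(j + 3)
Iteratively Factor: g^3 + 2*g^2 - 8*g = (g - 2)*(g^2 + 4*g) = (g - 2)*(g + 4)*(g)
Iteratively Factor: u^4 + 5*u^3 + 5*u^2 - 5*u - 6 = (u + 1)*(u^3 + 4*u^2 + u - 6) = (u - 1)*(u + 1)*(u^2 + 5*u + 6) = (u - 1)*(u + 1)*(u + 2)*(u + 3)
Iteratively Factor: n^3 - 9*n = (n + 3)*(n^2 - 3*n) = n*(n + 3)*(n - 3)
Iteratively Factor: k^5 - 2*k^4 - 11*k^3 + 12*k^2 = (k)*(k^4 - 2*k^3 - 11*k^2 + 12*k) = k*(k + 3)*(k^3 - 5*k^2 + 4*k) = k*(k - 1)*(k + 3)*(k^2 - 4*k) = k*(k - 4)*(k - 1)*(k + 3)*(k)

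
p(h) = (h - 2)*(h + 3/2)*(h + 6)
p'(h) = (h - 2)*(h + 3/2) + (h - 2)*(h + 6) + (h + 3/2)*(h + 6) = 3*h^2 + 11*h - 6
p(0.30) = -19.28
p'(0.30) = -2.43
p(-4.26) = 30.06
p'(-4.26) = 1.58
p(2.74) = 27.42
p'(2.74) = 46.66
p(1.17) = -15.89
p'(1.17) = 10.98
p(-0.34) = -15.36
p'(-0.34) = -9.39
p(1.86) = -3.70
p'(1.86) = 24.84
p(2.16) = 4.78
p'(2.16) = 31.76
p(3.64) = 81.26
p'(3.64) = 73.79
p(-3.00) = 22.50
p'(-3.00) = -12.00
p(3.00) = 40.50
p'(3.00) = 54.00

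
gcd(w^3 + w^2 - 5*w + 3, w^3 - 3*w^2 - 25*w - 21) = w + 3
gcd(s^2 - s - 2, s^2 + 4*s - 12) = s - 2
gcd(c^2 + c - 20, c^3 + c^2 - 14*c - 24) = c - 4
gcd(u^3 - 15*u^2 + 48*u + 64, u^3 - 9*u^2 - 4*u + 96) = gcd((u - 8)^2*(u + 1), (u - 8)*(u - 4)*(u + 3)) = u - 8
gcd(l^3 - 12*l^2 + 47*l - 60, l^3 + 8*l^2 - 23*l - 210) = l - 5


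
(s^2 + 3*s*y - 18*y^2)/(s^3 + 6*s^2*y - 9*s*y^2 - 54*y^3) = 1/(s + 3*y)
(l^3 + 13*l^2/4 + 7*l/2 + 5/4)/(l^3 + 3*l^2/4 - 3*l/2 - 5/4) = (4*l + 5)/(4*l - 5)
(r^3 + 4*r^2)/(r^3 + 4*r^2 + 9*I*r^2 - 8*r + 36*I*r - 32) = r^2/(r^2 + 9*I*r - 8)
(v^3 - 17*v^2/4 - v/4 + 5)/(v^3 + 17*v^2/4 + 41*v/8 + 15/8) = 2*(4*v^2 - 21*v + 20)/(8*v^2 + 26*v + 15)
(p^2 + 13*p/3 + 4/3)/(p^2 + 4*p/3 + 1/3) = (p + 4)/(p + 1)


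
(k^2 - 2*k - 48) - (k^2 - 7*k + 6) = 5*k - 54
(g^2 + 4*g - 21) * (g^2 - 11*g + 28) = g^4 - 7*g^3 - 37*g^2 + 343*g - 588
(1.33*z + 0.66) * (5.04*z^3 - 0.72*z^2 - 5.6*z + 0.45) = 6.7032*z^4 + 2.3688*z^3 - 7.9232*z^2 - 3.0975*z + 0.297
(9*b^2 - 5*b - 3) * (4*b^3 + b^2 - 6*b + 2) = 36*b^5 - 11*b^4 - 71*b^3 + 45*b^2 + 8*b - 6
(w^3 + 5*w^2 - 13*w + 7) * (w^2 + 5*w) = w^5 + 10*w^4 + 12*w^3 - 58*w^2 + 35*w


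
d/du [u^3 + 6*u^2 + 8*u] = 3*u^2 + 12*u + 8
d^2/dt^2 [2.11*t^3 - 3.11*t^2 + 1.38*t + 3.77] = 12.66*t - 6.22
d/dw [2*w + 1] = 2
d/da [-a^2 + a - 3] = 1 - 2*a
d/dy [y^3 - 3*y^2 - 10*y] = 3*y^2 - 6*y - 10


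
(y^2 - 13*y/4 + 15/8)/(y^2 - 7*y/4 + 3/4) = (y - 5/2)/(y - 1)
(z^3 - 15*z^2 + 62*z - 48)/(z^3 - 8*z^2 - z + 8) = (z - 6)/(z + 1)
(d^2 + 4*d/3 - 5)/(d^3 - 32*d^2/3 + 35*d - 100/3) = (d + 3)/(d^2 - 9*d + 20)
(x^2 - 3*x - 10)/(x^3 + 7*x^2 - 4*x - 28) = (x - 5)/(x^2 + 5*x - 14)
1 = 1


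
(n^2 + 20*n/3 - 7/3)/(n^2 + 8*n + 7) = (n - 1/3)/(n + 1)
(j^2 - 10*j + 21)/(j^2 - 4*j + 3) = (j - 7)/(j - 1)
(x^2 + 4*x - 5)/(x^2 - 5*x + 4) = (x + 5)/(x - 4)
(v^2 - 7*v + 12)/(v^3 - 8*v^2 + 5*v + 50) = (v^2 - 7*v + 12)/(v^3 - 8*v^2 + 5*v + 50)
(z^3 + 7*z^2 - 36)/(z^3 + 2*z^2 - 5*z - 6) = (z + 6)/(z + 1)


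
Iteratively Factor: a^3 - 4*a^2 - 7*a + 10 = (a - 5)*(a^2 + a - 2) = (a - 5)*(a + 2)*(a - 1)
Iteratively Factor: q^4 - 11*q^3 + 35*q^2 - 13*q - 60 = (q - 3)*(q^3 - 8*q^2 + 11*q + 20) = (q - 5)*(q - 3)*(q^2 - 3*q - 4) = (q - 5)*(q - 4)*(q - 3)*(q + 1)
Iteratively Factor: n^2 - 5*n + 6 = (n - 2)*(n - 3)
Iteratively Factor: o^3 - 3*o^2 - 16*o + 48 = (o + 4)*(o^2 - 7*o + 12) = (o - 4)*(o + 4)*(o - 3)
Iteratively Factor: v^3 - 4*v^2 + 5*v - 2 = (v - 2)*(v^2 - 2*v + 1) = (v - 2)*(v - 1)*(v - 1)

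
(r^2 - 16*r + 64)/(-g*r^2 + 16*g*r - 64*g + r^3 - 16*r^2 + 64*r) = 1/(-g + r)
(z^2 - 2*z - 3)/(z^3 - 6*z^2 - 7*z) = (z - 3)/(z*(z - 7))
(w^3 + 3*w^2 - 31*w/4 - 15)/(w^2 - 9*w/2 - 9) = (w^2 + 3*w/2 - 10)/(w - 6)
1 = 1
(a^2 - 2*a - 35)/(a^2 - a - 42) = (a + 5)/(a + 6)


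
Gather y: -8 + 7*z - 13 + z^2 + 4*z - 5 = z^2 + 11*z - 26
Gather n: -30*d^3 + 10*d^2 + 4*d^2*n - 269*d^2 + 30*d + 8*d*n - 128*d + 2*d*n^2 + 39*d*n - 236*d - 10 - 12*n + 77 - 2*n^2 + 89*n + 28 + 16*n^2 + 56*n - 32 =-30*d^3 - 259*d^2 - 334*d + n^2*(2*d + 14) + n*(4*d^2 + 47*d + 133) + 63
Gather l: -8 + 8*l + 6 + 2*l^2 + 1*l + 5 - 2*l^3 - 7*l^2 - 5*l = -2*l^3 - 5*l^2 + 4*l + 3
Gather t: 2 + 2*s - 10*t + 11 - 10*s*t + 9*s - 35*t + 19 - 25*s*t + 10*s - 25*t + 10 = 21*s + t*(-35*s - 70) + 42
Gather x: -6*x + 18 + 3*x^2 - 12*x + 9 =3*x^2 - 18*x + 27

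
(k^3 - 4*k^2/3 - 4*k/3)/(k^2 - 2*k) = k + 2/3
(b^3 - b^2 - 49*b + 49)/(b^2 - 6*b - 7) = (b^2 + 6*b - 7)/(b + 1)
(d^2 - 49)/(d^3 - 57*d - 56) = (d - 7)/(d^2 - 7*d - 8)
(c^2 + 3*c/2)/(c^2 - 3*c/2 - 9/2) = c/(c - 3)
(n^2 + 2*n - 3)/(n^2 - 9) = (n - 1)/(n - 3)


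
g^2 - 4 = (g - 2)*(g + 2)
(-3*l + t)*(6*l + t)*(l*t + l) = -18*l^3*t - 18*l^3 + 3*l^2*t^2 + 3*l^2*t + l*t^3 + l*t^2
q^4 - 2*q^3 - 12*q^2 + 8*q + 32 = (q - 4)*(q - 2)*(q + 2)^2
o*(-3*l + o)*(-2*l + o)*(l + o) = 6*l^3*o + l^2*o^2 - 4*l*o^3 + o^4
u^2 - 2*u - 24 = (u - 6)*(u + 4)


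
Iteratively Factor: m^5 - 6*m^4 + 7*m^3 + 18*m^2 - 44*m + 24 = (m - 2)*(m^4 - 4*m^3 - m^2 + 16*m - 12) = (m - 2)^2*(m^3 - 2*m^2 - 5*m + 6) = (m - 2)^2*(m + 2)*(m^2 - 4*m + 3) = (m - 2)^2*(m - 1)*(m + 2)*(m - 3)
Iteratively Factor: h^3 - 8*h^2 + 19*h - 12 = (h - 4)*(h^2 - 4*h + 3) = (h - 4)*(h - 3)*(h - 1)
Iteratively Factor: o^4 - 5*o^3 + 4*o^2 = (o)*(o^3 - 5*o^2 + 4*o) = o*(o - 1)*(o^2 - 4*o) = o^2*(o - 1)*(o - 4)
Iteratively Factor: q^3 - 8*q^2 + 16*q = (q - 4)*(q^2 - 4*q) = (q - 4)^2*(q)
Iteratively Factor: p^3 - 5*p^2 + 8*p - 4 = (p - 2)*(p^2 - 3*p + 2) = (p - 2)^2*(p - 1)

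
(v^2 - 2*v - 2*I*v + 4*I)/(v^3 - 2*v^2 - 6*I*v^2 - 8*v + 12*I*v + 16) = 1/(v - 4*I)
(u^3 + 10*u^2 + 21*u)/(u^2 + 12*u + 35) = u*(u + 3)/(u + 5)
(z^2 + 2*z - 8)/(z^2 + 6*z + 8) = (z - 2)/(z + 2)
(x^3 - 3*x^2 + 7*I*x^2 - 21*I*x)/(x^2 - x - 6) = x*(x + 7*I)/(x + 2)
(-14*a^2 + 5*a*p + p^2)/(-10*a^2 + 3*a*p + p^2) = (7*a + p)/(5*a + p)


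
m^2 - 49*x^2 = (m - 7*x)*(m + 7*x)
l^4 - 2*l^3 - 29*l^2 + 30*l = l*(l - 6)*(l - 1)*(l + 5)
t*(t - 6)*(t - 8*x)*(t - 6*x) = t^4 - 14*t^3*x - 6*t^3 + 48*t^2*x^2 + 84*t^2*x - 288*t*x^2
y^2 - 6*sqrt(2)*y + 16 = (y - 4*sqrt(2))*(y - 2*sqrt(2))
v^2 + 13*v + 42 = (v + 6)*(v + 7)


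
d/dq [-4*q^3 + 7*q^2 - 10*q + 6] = -12*q^2 + 14*q - 10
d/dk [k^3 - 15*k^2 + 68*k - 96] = 3*k^2 - 30*k + 68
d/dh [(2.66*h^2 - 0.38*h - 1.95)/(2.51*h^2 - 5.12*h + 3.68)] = (-12.6654*h^2 + 29.3666*h - 11.3824)/(6.3001*h^4 - 25.7024*h^3 + 44.688*h^2 - 37.6832*h + 13.5424)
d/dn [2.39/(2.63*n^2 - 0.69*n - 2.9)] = (1.6491 - 12.5714*n)/(-2.63*n^2 + 0.69*n + 2.9)^2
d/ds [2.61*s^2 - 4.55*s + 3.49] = 5.22*s - 4.55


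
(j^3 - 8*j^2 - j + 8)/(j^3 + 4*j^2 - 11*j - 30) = (j^3 - 8*j^2 - j + 8)/(j^3 + 4*j^2 - 11*j - 30)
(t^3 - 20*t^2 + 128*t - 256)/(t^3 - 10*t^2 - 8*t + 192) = (t^2 - 12*t + 32)/(t^2 - 2*t - 24)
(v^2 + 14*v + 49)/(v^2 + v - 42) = (v + 7)/(v - 6)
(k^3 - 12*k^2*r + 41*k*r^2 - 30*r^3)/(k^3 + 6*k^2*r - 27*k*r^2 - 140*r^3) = (k^2 - 7*k*r + 6*r^2)/(k^2 + 11*k*r + 28*r^2)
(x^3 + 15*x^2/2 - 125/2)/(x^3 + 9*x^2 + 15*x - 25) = (x - 5/2)/(x - 1)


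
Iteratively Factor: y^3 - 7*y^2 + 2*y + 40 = (y - 4)*(y^2 - 3*y - 10) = (y - 4)*(y + 2)*(y - 5)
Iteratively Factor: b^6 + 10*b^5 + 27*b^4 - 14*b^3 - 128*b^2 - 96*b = (b + 3)*(b^5 + 7*b^4 + 6*b^3 - 32*b^2 - 32*b) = (b + 3)*(b + 4)*(b^4 + 3*b^3 - 6*b^2 - 8*b) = (b - 2)*(b + 3)*(b + 4)*(b^3 + 5*b^2 + 4*b) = (b - 2)*(b + 1)*(b + 3)*(b + 4)*(b^2 + 4*b) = b*(b - 2)*(b + 1)*(b + 3)*(b + 4)*(b + 4)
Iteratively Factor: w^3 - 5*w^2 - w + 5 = (w - 5)*(w^2 - 1) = (w - 5)*(w + 1)*(w - 1)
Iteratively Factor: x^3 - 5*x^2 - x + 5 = (x - 1)*(x^2 - 4*x - 5) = (x - 5)*(x - 1)*(x + 1)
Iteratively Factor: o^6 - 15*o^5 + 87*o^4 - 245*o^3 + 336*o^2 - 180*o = (o - 3)*(o^5 - 12*o^4 + 51*o^3 - 92*o^2 + 60*o) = (o - 5)*(o - 3)*(o^4 - 7*o^3 + 16*o^2 - 12*o) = (o - 5)*(o - 3)^2*(o^3 - 4*o^2 + 4*o) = (o - 5)*(o - 3)^2*(o - 2)*(o^2 - 2*o) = o*(o - 5)*(o - 3)^2*(o - 2)*(o - 2)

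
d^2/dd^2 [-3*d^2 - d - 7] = -6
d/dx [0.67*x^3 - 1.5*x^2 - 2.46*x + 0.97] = 2.01*x^2 - 3.0*x - 2.46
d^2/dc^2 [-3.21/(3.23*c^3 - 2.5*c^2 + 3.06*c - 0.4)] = ((62.2098*c - 16.05)*(3.23*c^3 - 2.5*c^2 + 3.06*c - 0.4) - 3.21*(9.69*c^2 - 5.0*c + 3.06)*(19.38*c^2 - 10.0*c + 6.12))/(3.23*c^3 - 2.5*c^2 + 3.06*c - 0.4)^3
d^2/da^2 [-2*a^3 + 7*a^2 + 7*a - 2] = 14 - 12*a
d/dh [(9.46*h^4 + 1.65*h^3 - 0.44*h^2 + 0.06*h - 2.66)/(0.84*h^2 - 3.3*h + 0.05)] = (15.8928*h^5 - 92.268*h^4 - 8.998*h^3 + 1.6491*h^2 + 4.4248*h - 8.775)/(0.7056*h^4 - 5.544*h^3 + 10.974*h^2 - 0.33*h + 0.0025)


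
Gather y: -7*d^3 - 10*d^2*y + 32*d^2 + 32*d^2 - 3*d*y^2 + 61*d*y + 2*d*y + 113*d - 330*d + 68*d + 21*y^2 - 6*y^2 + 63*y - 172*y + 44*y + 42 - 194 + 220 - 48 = -7*d^3 + 64*d^2 - 149*d + y^2*(15 - 3*d) + y*(-10*d^2 + 63*d - 65) + 20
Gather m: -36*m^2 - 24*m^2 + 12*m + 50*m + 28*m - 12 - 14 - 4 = -60*m^2 + 90*m - 30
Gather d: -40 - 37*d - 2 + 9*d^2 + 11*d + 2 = 9*d^2 - 26*d - 40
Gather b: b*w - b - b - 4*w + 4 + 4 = b*(w - 2) - 4*w + 8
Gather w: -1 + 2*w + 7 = 2*w + 6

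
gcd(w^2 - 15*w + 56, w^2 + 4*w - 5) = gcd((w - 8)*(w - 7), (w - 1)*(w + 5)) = 1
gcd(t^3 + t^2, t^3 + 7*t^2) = t^2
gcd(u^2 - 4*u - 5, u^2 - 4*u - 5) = u^2 - 4*u - 5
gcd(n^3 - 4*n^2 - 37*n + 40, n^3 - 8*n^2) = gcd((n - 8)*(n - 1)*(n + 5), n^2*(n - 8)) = n - 8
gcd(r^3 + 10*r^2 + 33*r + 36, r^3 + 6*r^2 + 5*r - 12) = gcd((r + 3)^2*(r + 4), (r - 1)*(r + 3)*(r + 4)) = r^2 + 7*r + 12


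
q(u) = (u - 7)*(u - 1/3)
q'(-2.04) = -11.41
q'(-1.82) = -10.97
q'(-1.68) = -10.69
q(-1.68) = 17.48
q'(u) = 2*u - 22/3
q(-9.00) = 149.33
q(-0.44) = 5.75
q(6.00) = -5.67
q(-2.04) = 21.45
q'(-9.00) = -25.33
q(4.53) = -10.37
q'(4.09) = 0.85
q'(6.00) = 4.67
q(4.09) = -10.93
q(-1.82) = 18.99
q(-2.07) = 21.80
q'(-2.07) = -11.47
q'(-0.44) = -8.21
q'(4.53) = 1.73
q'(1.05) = -5.23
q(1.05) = -4.26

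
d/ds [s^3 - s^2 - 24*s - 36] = 3*s^2 - 2*s - 24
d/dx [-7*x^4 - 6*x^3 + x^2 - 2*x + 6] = -28*x^3 - 18*x^2 + 2*x - 2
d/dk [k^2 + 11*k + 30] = 2*k + 11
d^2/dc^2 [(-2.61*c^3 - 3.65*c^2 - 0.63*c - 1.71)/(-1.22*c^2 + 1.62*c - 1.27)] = (-7.105427357601e-15*c^5 + 3.5527136788005e-15*c^4 + 21.914604*c^3 - 50.87976*c^2 - 0.876582000000003*c + 18.042994)/(1.815848*c^6 - 7.233624*c^5 + 15.276108*c^4 - 19.311696*c^3 + 15.902178*c^2 - 7.838694*c + 2.048383)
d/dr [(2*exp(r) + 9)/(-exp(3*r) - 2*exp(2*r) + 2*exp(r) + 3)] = (4*exp(3*r) + 31*exp(2*r) + 36*exp(r) - 12)*exp(r)/(exp(6*r) + 4*exp(5*r) - 14*exp(3*r) - 8*exp(2*r) + 12*exp(r) + 9)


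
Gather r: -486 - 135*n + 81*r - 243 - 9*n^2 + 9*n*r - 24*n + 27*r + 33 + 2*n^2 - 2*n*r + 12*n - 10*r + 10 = -7*n^2 - 147*n + r*(7*n + 98) - 686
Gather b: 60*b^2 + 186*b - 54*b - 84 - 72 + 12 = 60*b^2 + 132*b - 144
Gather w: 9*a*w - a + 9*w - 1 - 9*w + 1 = 9*a*w - a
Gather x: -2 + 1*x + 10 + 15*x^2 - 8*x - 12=15*x^2 - 7*x - 4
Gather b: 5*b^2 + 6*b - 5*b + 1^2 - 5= 5*b^2 + b - 4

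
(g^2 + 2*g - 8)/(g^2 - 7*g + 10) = (g + 4)/(g - 5)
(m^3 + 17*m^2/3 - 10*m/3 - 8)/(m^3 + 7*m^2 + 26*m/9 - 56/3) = 3*(m + 1)/(3*m + 7)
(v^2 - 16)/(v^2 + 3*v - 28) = (v + 4)/(v + 7)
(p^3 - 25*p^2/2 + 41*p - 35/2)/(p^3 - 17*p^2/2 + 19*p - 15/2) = (p - 7)/(p - 3)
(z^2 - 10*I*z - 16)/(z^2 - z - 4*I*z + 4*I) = (z^2 - 10*I*z - 16)/(z^2 - z - 4*I*z + 4*I)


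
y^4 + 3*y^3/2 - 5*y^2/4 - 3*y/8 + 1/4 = (y - 1/2)^2*(y + 1/2)*(y + 2)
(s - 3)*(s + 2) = s^2 - s - 6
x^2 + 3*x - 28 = (x - 4)*(x + 7)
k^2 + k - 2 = (k - 1)*(k + 2)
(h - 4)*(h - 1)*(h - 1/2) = h^3 - 11*h^2/2 + 13*h/2 - 2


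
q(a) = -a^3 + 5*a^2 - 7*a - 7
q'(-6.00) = -175.00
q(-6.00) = 431.00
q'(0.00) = -7.00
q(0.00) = -7.00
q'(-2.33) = -46.59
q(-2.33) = 49.10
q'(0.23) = -4.86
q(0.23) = -8.36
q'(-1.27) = -24.54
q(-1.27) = 12.00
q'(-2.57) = -52.51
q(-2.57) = 60.99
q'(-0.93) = -18.89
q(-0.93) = 4.64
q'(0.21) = -5.03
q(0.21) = -8.26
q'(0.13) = -5.75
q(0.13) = -7.83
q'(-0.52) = -13.01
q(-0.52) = -1.87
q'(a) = -3*a^2 + 10*a - 7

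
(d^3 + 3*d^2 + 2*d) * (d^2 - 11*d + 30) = d^5 - 8*d^4 - d^3 + 68*d^2 + 60*d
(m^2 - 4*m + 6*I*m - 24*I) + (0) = m^2 - 4*m + 6*I*m - 24*I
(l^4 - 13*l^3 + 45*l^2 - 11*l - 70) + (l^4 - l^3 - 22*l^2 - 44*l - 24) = 2*l^4 - 14*l^3 + 23*l^2 - 55*l - 94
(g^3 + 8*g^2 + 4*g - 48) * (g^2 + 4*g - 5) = g^5 + 12*g^4 + 31*g^3 - 72*g^2 - 212*g + 240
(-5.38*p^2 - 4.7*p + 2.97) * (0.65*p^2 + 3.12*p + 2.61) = -3.497*p^4 - 19.8406*p^3 - 26.7753*p^2 - 3.0006*p + 7.7517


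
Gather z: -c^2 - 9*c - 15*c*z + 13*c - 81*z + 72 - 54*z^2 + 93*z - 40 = -c^2 + 4*c - 54*z^2 + z*(12 - 15*c) + 32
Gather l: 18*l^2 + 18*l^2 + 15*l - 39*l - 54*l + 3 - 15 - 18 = 36*l^2 - 78*l - 30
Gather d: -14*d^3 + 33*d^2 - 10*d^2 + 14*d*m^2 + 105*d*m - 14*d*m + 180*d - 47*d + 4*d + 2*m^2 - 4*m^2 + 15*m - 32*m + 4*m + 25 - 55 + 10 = -14*d^3 + 23*d^2 + d*(14*m^2 + 91*m + 137) - 2*m^2 - 13*m - 20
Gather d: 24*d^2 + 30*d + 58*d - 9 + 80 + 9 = 24*d^2 + 88*d + 80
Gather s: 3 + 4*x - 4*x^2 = -4*x^2 + 4*x + 3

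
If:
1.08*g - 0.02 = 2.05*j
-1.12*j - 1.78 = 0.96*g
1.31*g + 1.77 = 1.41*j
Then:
No Solution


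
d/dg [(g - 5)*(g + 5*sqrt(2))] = 2*g - 5 + 5*sqrt(2)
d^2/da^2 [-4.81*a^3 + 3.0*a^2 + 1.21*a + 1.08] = 6.0 - 28.86*a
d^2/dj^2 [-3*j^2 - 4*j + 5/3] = -6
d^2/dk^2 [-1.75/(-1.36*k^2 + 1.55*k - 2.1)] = (-6.4736*k^2 + 7.378*k + 1.75*(2.72*k - 1.55)*(5.44*k - 3.1) - 9.996)/(1.36*k^2 - 1.55*k + 2.1)^3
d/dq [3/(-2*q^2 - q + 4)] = 3*(4*q + 1)/(2*q^2 + q - 4)^2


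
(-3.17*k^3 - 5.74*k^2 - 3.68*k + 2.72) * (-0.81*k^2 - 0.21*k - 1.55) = 2.5677*k^5 + 5.3151*k^4 + 9.0997*k^3 + 7.4666*k^2 + 5.1328*k - 4.216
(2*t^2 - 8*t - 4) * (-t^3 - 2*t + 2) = -2*t^5 + 8*t^4 + 20*t^2 - 8*t - 8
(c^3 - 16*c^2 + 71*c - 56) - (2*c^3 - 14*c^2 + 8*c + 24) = -c^3 - 2*c^2 + 63*c - 80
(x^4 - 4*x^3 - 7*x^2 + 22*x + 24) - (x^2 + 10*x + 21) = x^4 - 4*x^3 - 8*x^2 + 12*x + 3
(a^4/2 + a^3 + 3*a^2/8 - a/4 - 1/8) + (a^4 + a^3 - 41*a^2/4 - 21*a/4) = 3*a^4/2 + 2*a^3 - 79*a^2/8 - 11*a/2 - 1/8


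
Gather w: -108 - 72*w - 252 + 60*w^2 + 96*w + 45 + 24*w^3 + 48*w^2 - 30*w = 24*w^3 + 108*w^2 - 6*w - 315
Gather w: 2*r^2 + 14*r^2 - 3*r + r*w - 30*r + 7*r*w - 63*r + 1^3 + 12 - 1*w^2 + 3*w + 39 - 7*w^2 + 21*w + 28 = 16*r^2 - 96*r - 8*w^2 + w*(8*r + 24) + 80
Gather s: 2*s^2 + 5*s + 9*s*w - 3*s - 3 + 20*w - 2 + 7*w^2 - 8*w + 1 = 2*s^2 + s*(9*w + 2) + 7*w^2 + 12*w - 4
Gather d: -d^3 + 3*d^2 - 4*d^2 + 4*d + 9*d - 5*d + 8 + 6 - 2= -d^3 - d^2 + 8*d + 12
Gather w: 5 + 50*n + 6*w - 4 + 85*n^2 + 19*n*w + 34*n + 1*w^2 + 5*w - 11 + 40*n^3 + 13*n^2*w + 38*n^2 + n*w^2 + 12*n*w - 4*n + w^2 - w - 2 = 40*n^3 + 123*n^2 + 80*n + w^2*(n + 2) + w*(13*n^2 + 31*n + 10) - 12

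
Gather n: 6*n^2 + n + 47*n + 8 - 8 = 6*n^2 + 48*n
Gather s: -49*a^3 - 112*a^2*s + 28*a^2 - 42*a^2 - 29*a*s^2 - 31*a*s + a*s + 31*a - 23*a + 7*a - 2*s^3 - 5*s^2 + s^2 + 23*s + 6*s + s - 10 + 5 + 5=-49*a^3 - 14*a^2 + 15*a - 2*s^3 + s^2*(-29*a - 4) + s*(-112*a^2 - 30*a + 30)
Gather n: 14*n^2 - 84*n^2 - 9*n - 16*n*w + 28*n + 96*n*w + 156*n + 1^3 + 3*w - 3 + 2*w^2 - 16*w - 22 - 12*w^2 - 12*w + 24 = -70*n^2 + n*(80*w + 175) - 10*w^2 - 25*w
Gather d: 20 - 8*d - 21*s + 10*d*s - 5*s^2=d*(10*s - 8) - 5*s^2 - 21*s + 20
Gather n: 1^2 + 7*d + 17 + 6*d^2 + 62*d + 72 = 6*d^2 + 69*d + 90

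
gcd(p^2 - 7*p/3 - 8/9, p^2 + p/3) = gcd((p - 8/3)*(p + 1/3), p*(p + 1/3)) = p + 1/3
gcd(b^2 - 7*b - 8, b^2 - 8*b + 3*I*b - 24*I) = b - 8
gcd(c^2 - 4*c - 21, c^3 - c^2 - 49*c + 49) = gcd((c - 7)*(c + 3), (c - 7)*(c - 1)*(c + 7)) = c - 7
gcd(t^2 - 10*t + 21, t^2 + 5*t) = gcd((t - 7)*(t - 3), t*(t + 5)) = 1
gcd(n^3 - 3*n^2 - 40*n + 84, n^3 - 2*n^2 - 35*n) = n - 7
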